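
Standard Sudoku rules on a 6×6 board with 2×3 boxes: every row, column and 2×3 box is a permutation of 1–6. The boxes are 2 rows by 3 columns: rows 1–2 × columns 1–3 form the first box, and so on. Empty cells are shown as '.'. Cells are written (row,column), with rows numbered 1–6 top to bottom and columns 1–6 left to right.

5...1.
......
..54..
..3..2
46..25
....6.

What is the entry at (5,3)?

(3,5) = 3 (sole candidate).
(4,5) = 5 (sole candidate).
(5,3) = 1: row 5 has {2,4,5,6}; col 3 has {3,5}; box has {4,6} → only 1 remains.

1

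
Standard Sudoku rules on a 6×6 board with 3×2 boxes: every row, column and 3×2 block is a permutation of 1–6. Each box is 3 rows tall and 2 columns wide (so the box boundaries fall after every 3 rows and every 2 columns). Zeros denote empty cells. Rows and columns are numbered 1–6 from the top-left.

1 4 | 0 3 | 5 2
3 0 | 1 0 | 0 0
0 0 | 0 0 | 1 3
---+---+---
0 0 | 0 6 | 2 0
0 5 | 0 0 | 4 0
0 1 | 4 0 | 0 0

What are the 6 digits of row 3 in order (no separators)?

562413

row 1, column 3 = 6 (sole candidate).
row 2, column 5 = 6 (sole candidate).
row 2, column 6 = 4 (sole candidate).
row 4, column 1 = 4 (sole candidate).
row 4, column 2 = 3 (sole candidate).
row 4, column 3 = 5 (sole candidate).
row 4, column 6 = 1 (sole candidate).
row 5, column 6 = 6 (sole candidate).
row 6, column 4 = 2 (sole candidate).
row 6, column 5 = 3 (sole candidate).
row 6, column 6 = 5 (sole candidate).
row 2, column 2 = 2 (sole candidate).
row 2, column 4 = 5 (sole candidate).
row 3, column 2 = 6: row 3 has {1,3}; col 2 has {1,2,3,4,5}; box has {1,2,3,4} → only 6 remains.
row 3, column 3 = 2: row 3 has {1,3,6}; col 3 has {1,4,5,6}; box has {1,3,5,6} → only 2 remains.
row 3, column 4 = 4: row 3 has {1,2,3,6}; col 4 has {2,3,5,6}; box has {1,2,3,5,6} → only 4 remains.
row 5, column 1 = 2 (sole candidate).
row 5, column 3 = 3 (sole candidate).
row 5, column 4 = 1 (sole candidate).
row 6, column 1 = 6 (sole candidate).
row 3, column 1 = 5: row 3 has {1,2,3,4,6}; col 1 has {1,2,3,4,6}; box has {1,2,3,4,6} → only 5 remains.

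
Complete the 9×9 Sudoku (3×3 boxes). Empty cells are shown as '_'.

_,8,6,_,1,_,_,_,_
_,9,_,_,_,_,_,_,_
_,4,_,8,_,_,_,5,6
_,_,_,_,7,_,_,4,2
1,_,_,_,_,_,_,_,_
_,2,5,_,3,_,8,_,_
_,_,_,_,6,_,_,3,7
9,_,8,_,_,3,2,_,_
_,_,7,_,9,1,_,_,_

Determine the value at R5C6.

2

R3C5 = 2: row 3 has {4,5,6,8}; col 5 has {1,3,6,7,9}; box has {1,8} → only 2 remains.
R7C6 = 8: in row 7, 8 can only go here (every other open cell in that row sees an 8).
R7C7 = 9: in row 7, 9 can only go here (every other open cell in that row sees a 9).
R3C6 = 9: in row 3, 9 can only go here (every other open cell in that row sees a 9).
R4C1 = 8: in row 4, 8 can only go here (every other open cell in that row sees an 8).
R5C5 = 8: in row 5, 8 can only go here (every other open cell in that row sees an 8).
R8C4 = 7: in row 8, 7 can only go here (every other open cell in that row sees a 7).
R5C2 = 7: in column 2, 7 can only go here (every other open cell in that column sees a 7).
R6C8 = 7: in row 6, 7 can only go here (every other open cell in that row sees a 7).
R5C6 = 2: in column 6, 2 can only go here (every other open cell in that column sees a 2).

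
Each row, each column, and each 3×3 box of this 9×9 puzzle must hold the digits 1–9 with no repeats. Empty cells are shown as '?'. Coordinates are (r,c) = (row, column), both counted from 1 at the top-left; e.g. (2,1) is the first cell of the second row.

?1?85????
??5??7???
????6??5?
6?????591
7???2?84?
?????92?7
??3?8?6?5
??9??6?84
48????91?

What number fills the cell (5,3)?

(5,3) = 1: row 5 has {2,4,7,8}; col 3 has {3,5,9}; box has {6,7} → only 1 remains.

1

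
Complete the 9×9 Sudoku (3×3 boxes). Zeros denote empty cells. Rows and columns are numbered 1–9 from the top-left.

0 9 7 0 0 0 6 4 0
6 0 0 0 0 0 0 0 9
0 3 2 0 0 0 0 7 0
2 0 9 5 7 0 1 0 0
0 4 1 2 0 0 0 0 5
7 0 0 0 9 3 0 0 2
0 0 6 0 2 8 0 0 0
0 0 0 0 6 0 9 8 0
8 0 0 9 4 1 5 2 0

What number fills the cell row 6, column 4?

row 3, column 7 = 8: row 3 has {2,3,7}; col 7 has {1,5,6,9}; box has {4,6,7,9} → only 8 remains.
row 3, column 9 = 1: row 3 has {2,3,7,8}; col 9 has {2,5,9}; box has {4,6,7,8,9} → only 1 remains.
row 5, column 1 = 3: row 5 has {1,2,4,5}; col 1 has {2,6,7,8}; box has {1,2,4,7,9} → only 3 remains.
row 5, column 5 = 8: row 5 has {1,2,3,4,5}; col 5 has {2,4,6,7,9}; box has {2,3,5,7,9} → only 8 remains.
row 5, column 6 = 6: row 5 has {1,2,3,4,5,8}; col 6 has {1,3,8}; box has {2,3,5,7,8,9} → only 6 remains.
row 5, column 7 = 7: row 5 has {1,2,3,4,5,6,8}; col 7 has {1,5,6,8,9}; box has {1,2,5} → only 7 remains.
row 5, column 8 = 9: row 5 has {1,2,3,4,5,6,7,8}; col 8 has {2,4,7,8}; box has {1,2,5,7} → only 9 remains.
row 6, column 7 = 4: row 6 has {2,3,7,9}; col 7 has {1,5,6,7,8,9}; box has {1,2,5,7,9} → only 4 remains.
row 6, column 8 = 6: row 6 has {2,3,4,7,9}; col 8 has {2,4,7,8,9}; box has {1,2,4,5,7,9} → only 6 remains.
row 7, column 7 = 3: row 7 has {2,6,8}; col 7 has {1,4,5,6,7,8,9}; box has {2,5,8,9} → only 3 remains.
row 7, column 8 = 1: row 7 has {2,3,6,8}; col 8 has {2,4,6,7,8,9}; box has {2,3,5,8,9} → only 1 remains.
row 9, column 2 = 7: row 9 has {1,2,4,5,8,9}; col 2 has {3,4,9}; box has {6,8} → only 7 remains.
row 9, column 3 = 3: row 9 has {1,2,4,5,7,8,9}; col 3 has {1,2,6,7,9}; box has {6,7,8} → only 3 remains.
row 9, column 9 = 6: row 9 has {1,2,3,4,5,7,8,9}; col 9 has {1,2,5,9}; box has {1,2,3,5,8,9} → only 6 remains.
row 1, column 9 = 3: row 1 has {4,6,7,9}; col 9 has {1,2,5,6,9}; box has {1,4,6,7,8,9} → only 3 remains.
row 2, column 7 = 2: row 2 has {6,9}; col 7 has {1,3,4,5,6,7,8,9}; box has {1,3,4,6,7,8,9} → only 2 remains.
row 2, column 8 = 5: row 2 has {2,6,9}; col 8 has {1,2,4,6,7,8,9}; box has {1,2,3,4,6,7,8,9} → only 5 remains.
row 3, column 5 = 5: row 3 has {1,2,3,7,8}; col 5 has {2,4,6,7,8,9}; box has {} → only 5 remains.
row 4, column 6 = 4: row 4 has {1,2,5,7,9}; col 6 has {1,3,6,8}; box has {2,3,5,6,7,8,9} → only 4 remains.
row 4, column 8 = 3: row 4 has {1,2,4,5,7,9}; col 8 has {1,2,4,5,6,7,8,9}; box has {1,2,4,5,6,7,9} → only 3 remains.
row 4, column 9 = 8: row 4 has {1,2,3,4,5,7,9}; col 9 has {1,2,3,5,6,9}; box has {1,2,3,4,5,6,7,9} → only 8 remains.
row 6, column 4 = 1: row 6 has {2,3,4,6,7,9}; col 4 has {2,5,9}; box has {2,3,4,5,6,7,8,9} → only 1 remains.

1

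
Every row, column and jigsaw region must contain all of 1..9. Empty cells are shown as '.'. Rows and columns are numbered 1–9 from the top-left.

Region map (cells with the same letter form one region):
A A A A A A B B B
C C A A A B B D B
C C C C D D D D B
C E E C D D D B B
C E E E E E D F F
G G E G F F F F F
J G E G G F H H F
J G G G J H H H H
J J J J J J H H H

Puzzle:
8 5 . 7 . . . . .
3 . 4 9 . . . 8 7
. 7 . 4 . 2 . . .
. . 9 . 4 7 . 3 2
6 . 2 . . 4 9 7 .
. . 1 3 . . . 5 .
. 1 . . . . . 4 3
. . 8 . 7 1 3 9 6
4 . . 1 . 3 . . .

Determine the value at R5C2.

3

R1C6 = 6: row 1 has {5,7,8}; col 6 has {1,2,3,4,7}; region has {4,5,7,8,9} → only 6 remains.
R1C8 = 1: row 1 has {5,6,7,8}; col 8 has {3,4,5,7,8,9}; region has {2,3,7} → only 1 remains.
R2C2 = 2: row 2 has {3,4,7,8,9}; col 2 has {1,5,7}; region has {3,4,6,7} → only 2 remains.
R2C5 = 1: row 2 has {2,3,4,7,8,9}; col 5 has {4,7}; region has {4,5,6,7,8,9} → only 1 remains.
R2C6 = 5: row 2 has {1,2,3,4,7,8,9}; col 6 has {1,2,3,4,6,7}; region has {1,2,3,7} → only 5 remains.
R2C7 = 6: row 2 has {1,2,3,4,5,7,8,9}; col 7 has {3,9}; region has {1,2,3,5,7} → only 6 remains.
R3C3 = 5: row 3 has {2,4,7}; col 3 has {1,2,4,8,9}; region has {2,3,4,6,7} → only 5 remains.
R3C7 = 1: row 3 has {2,4,5,7}; col 7 has {3,6,9}; region has {2,4,7,8,9} → only 1 remains.
R3C8 = 6: row 3 has {1,2,4,5,7}; col 8 has {1,3,4,5,7,8,9}; region has {1,2,4,7,8,9} → only 6 remains.
R4C1 = 1: row 4 has {2,3,4,7,9}; col 1 has {3,4,6,8}; region has {2,3,4,5,6,7} → only 1 remains.
R4C4 = 8: row 4 has {1,2,3,4,7,9}; col 4 has {1,3,4,7,9}; region has {1,2,3,4,5,6,7} → only 8 remains.
R4C7 = 5: row 4 has {1,2,3,4,7,8,9}; col 7 has {1,3,6,9}; region has {1,2,4,6,7,8,9} → only 5 remains.
R5C4 = 5: row 5 has {2,4,6,7,9}; col 4 has {1,3,4,7,8,9}; region has {1,2,4,9} → only 5 remains.
R8C2 = 4: row 8 has {1,3,6,7,8,9}; col 2 has {1,2,5,7}; region has {1,3,8} → only 4 remains.
R8C4 = 2: row 8 has {1,3,4,6,7,8,9}; col 4 has {1,3,4,5,7,8,9}; region has {1,3,4,8} → only 2 remains.
R9C3 = 6: row 9 has {1,3,4}; col 3 has {1,2,4,5,8,9}; region has {1,3,4,7} → only 6 remains.
R9C8 = 2: row 9 has {1,3,4,6}; col 8 has {1,3,4,5,6,7,8,9}; region has {1,3,4,6,9} → only 2 remains.
R1C3 = 3: row 1 has {1,5,6,7,8}; col 3 has {1,2,4,5,6,8,9}; region has {1,4,5,6,7,8,9} → only 3 remains.
R1C5 = 2: row 1 has {1,3,5,6,7,8}; col 5 has {1,4,7}; region has {1,3,4,5,6,7,8,9} → only 2 remains.
R1C7 = 4: row 1 has {1,2,3,5,6,7,8}; col 7 has {1,3,5,6,9}; region has {1,2,3,5,6,7} → only 4 remains.
R1C9 = 9: row 1 has {1,2,3,4,5,6,7,8}; col 9 has {2,3,6,7}; region has {1,2,3,4,5,6,7} → only 9 remains.
R3C1 = 9: row 3 has {1,2,4,5,6,7}; col 1 has {1,3,4,6,8}; region has {1,2,3,4,5,6,7,8} → only 9 remains.
R3C5 = 3: row 3 has {1,2,4,5,6,7,9}; col 5 has {1,2,4,7}; region has {1,2,4,5,6,7,8,9} → only 3 remains.
R3C9 = 8: row 3 has {1,2,3,4,5,6,7,9}; col 9 has {2,3,6,7,9}; region has {1,2,3,4,5,6,7,9} → only 8 remains.
R4C2 = 6: row 4 has {1,2,3,4,5,7,8,9}; col 2 has {1,2,4,5,7}; region has {1,2,4,5,9} → only 6 remains.
R5C5 = 8: row 5 has {2,4,5,6,7,9}; col 5 has {1,2,3,4,7}; region has {1,2,4,5,6,9} → only 8 remains.
R5C9 = 1: row 5 has {2,4,5,6,7,8,9}; col 9 has {2,3,6,7,8,9}; region has {3,5,7} → only 1 remains.
R6C1 = 7: row 6 has {1,3,5}; col 1 has {1,3,4,6,8,9}; region has {1,2,3,4,8} → only 7 remains.
R6C2 = 9: row 6 has {1,3,5,7}; col 2 has {1,2,4,5,6,7}; region has {1,2,3,4,7,8} → only 9 remains.
R6C5 = 6: row 6 has {1,3,5,7,9}; col 5 has {1,2,3,4,7,8}; region has {1,3,5,7} → only 6 remains.
R6C6 = 8: row 6 has {1,3,5,6,7,9}; col 6 has {1,2,3,4,5,6,7}; region has {1,3,5,6,7} → only 8 remains.
R6C7 = 2: row 6 has {1,3,5,6,7,8,9}; col 7 has {1,3,4,5,6,9}; region has {1,3,5,6,7,8} → only 2 remains.
R6C9 = 4: row 6 has {1,2,3,5,6,7,8,9}; col 9 has {1,2,3,6,7,8,9}; region has {1,2,3,5,6,7,8} → only 4 remains.
R7C3 = 7: row 7 has {1,3,4}; col 3 has {1,2,3,4,5,6,8,9}; region has {1,2,4,5,6,8,9} → only 7 remains.
R7C4 = 6: row 7 has {1,3,4,7}; col 4 has {1,2,3,4,5,7,8,9}; region has {1,2,3,4,7,8,9} → only 6 remains.
R7C5 = 5: row 7 has {1,3,4,6,7}; col 5 has {1,2,3,4,6,7,8}; region has {1,2,3,4,6,7,8,9} → only 5 remains.
R7C6 = 9: row 7 has {1,3,4,5,6,7}; col 6 has {1,2,3,4,5,6,7,8}; region has {1,2,3,4,5,6,7,8} → only 9 remains.
R7C7 = 8: row 7 has {1,3,4,5,6,7,9}; col 7 has {1,2,3,4,5,6,9}; region has {1,2,3,4,6,9} → only 8 remains.
R8C1 = 5: row 8 has {1,2,3,4,6,7,8,9}; col 1 has {1,3,4,6,7,8,9}; region has {1,3,4,6,7} → only 5 remains.
R9C2 = 8: row 9 has {1,2,3,4,6}; col 2 has {1,2,4,5,6,7,9}; region has {1,3,4,5,6,7} → only 8 remains.
R9C5 = 9: row 9 has {1,2,3,4,6,8}; col 5 has {1,2,3,4,5,6,7,8}; region has {1,3,4,5,6,7,8} → only 9 remains.
R9C7 = 7: row 9 has {1,2,3,4,6,8,9}; col 7 has {1,2,3,4,5,6,8,9}; region has {1,2,3,4,6,8,9} → only 7 remains.
R9C9 = 5: row 9 has {1,2,3,4,6,7,8,9}; col 9 has {1,2,3,4,6,7,8,9}; region has {1,2,3,4,6,7,8,9} → only 5 remains.
R5C2 = 3: row 5 has {1,2,4,5,6,7,8,9}; col 2 has {1,2,4,5,6,7,8,9}; region has {1,2,4,5,6,7,8,9} → only 3 remains.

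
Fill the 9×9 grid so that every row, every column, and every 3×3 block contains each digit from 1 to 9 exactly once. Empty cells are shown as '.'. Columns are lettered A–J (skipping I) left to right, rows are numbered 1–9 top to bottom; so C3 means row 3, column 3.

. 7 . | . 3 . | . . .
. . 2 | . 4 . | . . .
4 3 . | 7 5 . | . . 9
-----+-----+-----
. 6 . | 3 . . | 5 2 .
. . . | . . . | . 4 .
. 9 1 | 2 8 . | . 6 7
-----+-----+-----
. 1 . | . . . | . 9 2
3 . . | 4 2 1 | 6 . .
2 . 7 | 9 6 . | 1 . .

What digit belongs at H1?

5

A6 = 5 (sole candidate).
F6 = 4 (sole candidate).
G6 = 3 (sole candidate).
E7 = 7 (sole candidate).
H3 = 1 (hidden single in row 3).
C4 = 4 (hidden single in row 4).
B5 = 2 (hidden single in row 5).
C5 = 3 (hidden single in row 5).
F7 = 3 (hidden single in row 7).
G7 = 4 (hidden single in row 7).
J1 = 4 (hidden single in row 1).
C8 = 9 (hidden single in row 8).
H8 = 7 (hidden single in row 8).
G2 = 7 (hidden single in row 2).
B9 = 4 (hidden single in row 9).
G5 = 9 (hidden single in column 7).
E5 = 1 (sole candidate).
J5 = 8 (sole candidate).
J8 = 5 (sole candidate).
J9 = 3 (sole candidate).
J2 = 6 (sole candidate).
E4 = 9 (sole candidate).
F4 = 7 (sole candidate).
J4 = 1 (sole candidate).
A5 = 7 (sole candidate).
B8 = 8 (sole candidate).
H9 = 8 (sole candidate).
H1 = 5: row 1 has {3,4,7}; col 8 has {1,2,4,6,7,8,9}; box has {1,4,6,7,9} → only 5 remains.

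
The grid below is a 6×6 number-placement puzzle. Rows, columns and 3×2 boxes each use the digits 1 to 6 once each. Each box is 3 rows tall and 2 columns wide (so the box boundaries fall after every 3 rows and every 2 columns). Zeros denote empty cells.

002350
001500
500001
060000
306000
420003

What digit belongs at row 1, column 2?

row 3, column 3 = 4: row 3 has {1,5}; col 3 has {1,2,6}; box has {1,2,3,5} → only 4 remains.
row 3, column 4 = 6: row 3 has {1,4,5}; col 4 has {3,5}; box has {1,2,3,4,5} → only 6 remains.
row 4, column 1 = 1: row 4 has {6}; col 1 has {3,4,5}; box has {2,3,4,6} → only 1 remains.
row 5, column 2 = 5: row 5 has {3,6}; col 2 has {2,6}; box has {1,2,3,4,6} → only 5 remains.
row 6, column 3 = 5: row 6 has {2,3,4}; col 3 has {1,2,4,6}; box has {6} → only 5 remains.
row 6, column 4 = 1: row 6 has {2,3,4,5}; col 4 has {3,5,6}; box has {5,6} → only 1 remains.
row 6, column 5 = 6: row 6 has {1,2,3,4,5}; col 5 has {5}; box has {3} → only 6 remains.
row 1, column 1 = 6: row 1 has {2,3,5}; col 1 has {1,3,4,5}; box has {5} → only 6 remains.
row 1, column 6 = 4: row 1 has {2,3,5,6}; col 6 has {1,3}; box has {1,5} → only 4 remains.
row 2, column 1 = 2: row 2 has {1,5}; col 1 has {1,3,4,5,6}; box has {5,6} → only 2 remains.
row 2, column 5 = 3: row 2 has {1,2,5}; col 5 has {5,6}; box has {1,4,5} → only 3 remains.
row 2, column 6 = 6: row 2 has {1,2,3,5}; col 6 has {1,3,4}; box has {1,3,4,5} → only 6 remains.
row 3, column 2 = 3: row 3 has {1,4,5,6}; col 2 has {2,5,6}; box has {2,5,6} → only 3 remains.
row 3, column 5 = 2: row 3 has {1,3,4,5,6}; col 5 has {3,5,6}; box has {1,3,4,5,6} → only 2 remains.
row 4, column 3 = 3: row 4 has {1,6}; col 3 has {1,2,4,5,6}; box has {1,5,6} → only 3 remains.
row 4, column 5 = 4: row 4 has {1,3,6}; col 5 has {2,3,5,6}; box has {3,6} → only 4 remains.
row 5, column 5 = 1: row 5 has {3,5,6}; col 5 has {2,3,4,5,6}; box has {3,4,6} → only 1 remains.
row 5, column 6 = 2: row 5 has {1,3,5,6}; col 6 has {1,3,4,6}; box has {1,3,4,6} → only 2 remains.
row 1, column 2 = 1: row 1 has {2,3,4,5,6}; col 2 has {2,3,5,6}; box has {2,3,5,6} → only 1 remains.

1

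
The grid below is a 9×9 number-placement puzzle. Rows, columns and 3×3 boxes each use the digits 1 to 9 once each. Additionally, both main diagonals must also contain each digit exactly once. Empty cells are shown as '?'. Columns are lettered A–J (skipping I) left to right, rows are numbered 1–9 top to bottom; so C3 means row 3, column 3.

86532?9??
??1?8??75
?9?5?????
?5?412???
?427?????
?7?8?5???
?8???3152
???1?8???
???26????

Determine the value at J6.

4

D7 = 9: row 7 has {1,2,3,5,8}; col 4 has {1,2,3,4,5,7,8}; box has {1,2,3,6,8} → only 9 remains.
B8 = 3: row 8 has {1,8}; col 2 has {4,5,6,7,8,9}; box has {8}; anti-diagonal has {2,7,8} → only 3 remains.
B9 = 1: row 9 has {2,6}; col 2 has {3,4,5,6,7,8,9}; box has {3,8} → only 1 remains.
B2 = 2: row 2 has {1,5,7,8}; col 2 has {1,3,4,5,6,7,8,9}; box has {1,5,6,8,9}; main diagonal has {1,4,5,8} → only 2 remains.
D2 = 6: row 2 has {1,2,5,7,8}; col 4 has {1,2,3,4,5,7,8,9}; box has {2,3,5,8} → only 6 remains.
E5 = 9: row 5 has {2,4,7}; col 5 has {1,2,6,8}; box has {1,2,4,5,7,8}; main diagonal has {1,2,4,5,8}; anti-diagonal has {2,3,7,8} → only 9 remains.
F5 = 6: row 5 has {2,4,7,9}; col 6 has {2,3,5,8}; box has {1,2,4,5,7,8,9} → only 6 remains.
E6 = 3: row 6 has {5,7,8}; col 5 has {1,2,6,8,9}; box has {1,2,4,5,6,7,8,9} → only 3 remains.
H8 = 6: row 8 has {1,3,8}; col 8 has {5,7}; box has {1,2,5}; main diagonal has {1,2,4,5,8,9} → only 6 remains.
F1 = 7: in row 1, 7 can only go here (every other open cell in that row sees a 7).
E3 = 4: row 3 has {5,9}; col 5 has {1,2,3,6,8,9}; box has {2,3,5,6,7,8} → only 4 remains.
F3 = 1: row 3 has {4,5,9}; col 6 has {2,3,5,6,7,8}; box has {2,3,4,5,6,7,8} → only 1 remains.
G3 = 6: row 3 has {1,4,5,9}; col 7 has {1,9}; box has {5,7,9}; anti-diagonal has {2,3,7,8,9} → only 6 remains.
C7 = 4: row 7 has {1,2,3,5,8,9}; col 3 has {1,2,5}; box has {1,3,8}; anti-diagonal has {2,3,6,7,8,9} → only 4 remains.
E7 = 7: row 7 has {1,2,3,4,5,8,9}; col 5 has {1,2,3,4,6,8,9}; box has {1,2,3,6,8,9} → only 7 remains.
E8 = 5: row 8 has {1,3,6,8}; col 5 has {1,2,3,4,6,7,8,9}; box has {1,2,3,6,7,8,9} → only 5 remains.
A9 = 5: row 9 has {1,2,6}; col 1 has {8}; box has {1,3,4,8}; anti-diagonal has {2,3,4,6,7,8,9} → only 5 remains.
F9 = 4: row 9 has {1,2,5,6}; col 6 has {1,2,3,5,6,7,8}; box has {1,2,3,5,6,7,8,9} → only 4 remains.
J1 = 1: row 1 has {2,3,5,6,7,8,9}; col 9 has {2,5}; box has {5,6,7,9}; anti-diagonal has {2,3,4,5,6,7,8,9} → only 1 remains.
F2 = 9: row 2 has {1,2,5,6,7,8}; col 6 has {1,2,3,4,5,6,7,8}; box has {1,2,3,4,5,6,7,8} → only 9 remains.
A7 = 6: row 7 has {1,2,3,4,5,7,8,9}; col 1 has {5,8}; box has {1,3,4,5,8} → only 6 remains.
H1 = 4: row 1 has {1,2,3,5,6,7,8,9}; col 8 has {5,6,7}; box has {1,5,6,7,9} → only 4 remains.
G2 = 3: row 2 has {1,2,5,6,7,8,9}; col 7 has {1,6,9}; box has {1,4,5,6,7,9} → only 3 remains.
J3 = 8: row 3 has {1,4,5,6,9}; col 9 has {1,2,5}; box has {1,3,4,5,6,7,9} → only 8 remains.
J5 = 3: row 5 has {2,4,6,7,9}; col 9 has {1,2,5,8}; box has {} → only 3 remains.
J9 = 7: row 9 has {1,2,4,5,6}; col 9 has {1,2,3,5,8}; box has {1,2,5,6}; main diagonal has {1,2,4,5,6,8,9} → only 7 remains.
A2 = 4: row 2 has {1,2,3,5,6,7,8,9}; col 1 has {5,6,8}; box has {1,2,5,6,8,9} → only 4 remains.
C3 = 3: row 3 has {1,4,5,6,8,9}; col 3 has {1,2,4,5}; box has {1,2,4,5,6,8,9}; main diagonal has {1,2,4,5,6,7,8,9} → only 3 remains.
H3 = 2: row 3 has {1,3,4,5,6,8,9}; col 8 has {4,5,6,7}; box has {1,3,4,5,6,7,8,9} → only 2 remains.
A5 = 1: row 5 has {2,3,4,6,7,9}; col 1 has {4,5,6,8}; box has {2,4,5,7} → only 1 remains.
H5 = 8: row 5 has {1,2,3,4,6,7,9}; col 8 has {2,4,5,6,7}; box has {3} → only 8 remains.
A6 = 9: row 6 has {3,5,7,8}; col 1 has {1,4,5,6,8}; box has {1,2,4,5,7} → only 9 remains.
C6 = 6: row 6 has {3,5,7,8,9}; col 3 has {1,2,3,4,5}; box has {1,2,4,5,7,9} → only 6 remains.
H6 = 1: row 6 has {3,5,6,7,8,9}; col 8 has {2,4,5,6,7,8}; box has {3,8} → only 1 remains.
J6 = 4: row 6 has {1,3,5,6,7,8,9}; col 9 has {1,2,3,5,7,8}; box has {1,3,8} → only 4 remains.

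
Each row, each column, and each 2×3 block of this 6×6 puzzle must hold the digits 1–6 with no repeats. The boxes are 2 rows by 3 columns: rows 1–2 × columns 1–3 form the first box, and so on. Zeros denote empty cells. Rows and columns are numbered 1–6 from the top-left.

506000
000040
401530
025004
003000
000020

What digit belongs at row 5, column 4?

row 1, column 5 = 1 (sole candidate).
row 2, column 3 = 2 (sole candidate).
row 3, column 2 = 6 (sole candidate).
row 3, column 6 = 2 (sole candidate).
row 4, column 1 = 3 (sole candidate).
row 4, column 5 = 6 (sole candidate).
row 5, column 5 = 5 (sole candidate).
row 6, column 3 = 4 (sole candidate).
row 1, column 6 = 3 (sole candidate).
row 2, column 1 = 1 (sole candidate).
row 2, column 2 = 3 (sole candidate).
row 2, column 4 = 6 (sole candidate).
row 2, column 6 = 5 (sole candidate).
row 4, column 4 = 1 (sole candidate).
row 5, column 2 = 1 (sole candidate).
row 5, column 4 = 4: row 5 has {1,3,5}; col 4 has {1,5,6}; box has {2,5} → only 4 remains.

4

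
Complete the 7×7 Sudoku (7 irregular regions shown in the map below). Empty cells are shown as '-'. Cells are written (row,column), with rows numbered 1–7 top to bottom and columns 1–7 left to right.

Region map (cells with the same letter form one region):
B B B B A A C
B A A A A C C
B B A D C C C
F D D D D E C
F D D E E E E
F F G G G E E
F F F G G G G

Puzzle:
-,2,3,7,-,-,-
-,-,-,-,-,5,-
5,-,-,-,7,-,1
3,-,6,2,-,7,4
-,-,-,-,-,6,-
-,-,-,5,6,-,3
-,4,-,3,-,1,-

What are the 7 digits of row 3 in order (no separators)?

5624731

(1,6) = 4: row 1 has {2,3,7}; col 6 has {1,5,6,7}; region has {} → only 4 remains.
(1,7) = 6: row 1 has {2,3,4,7}; col 7 has {1,3,4}; region has {1,4,5,7} → only 6 remains.
(2,7) = 2: row 2 has {5}; col 7 has {1,3,4,6}; region has {1,4,5,6,7} → only 2 remains.
(3,2) = 6: row 3 has {1,5,7}; col 2 has {2,4}; region has {2,3,5,7} → only 6 remains.
(3,3) = 2: row 3 has {1,5,6,7}; col 3 has {3,6}; region has {4} → only 2 remains.
(3,4) = 4: row 3 has {1,2,5,6,7}; col 4 has {2,3,5,7}; region has {2,6} → only 4 remains.
(3,6) = 3: row 3 has {1,2,4,5,6,7}; col 6 has {1,4,5,6,7}; region has {1,2,4,5,6,7} → only 3 remains.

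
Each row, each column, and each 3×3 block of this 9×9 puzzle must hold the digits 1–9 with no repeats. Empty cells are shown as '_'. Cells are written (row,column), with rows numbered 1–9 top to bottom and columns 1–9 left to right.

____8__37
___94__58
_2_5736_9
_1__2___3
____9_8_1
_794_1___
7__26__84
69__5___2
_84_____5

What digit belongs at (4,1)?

(6,5) = 3: row 6 has {1,4,7,9}; col 5 has {2,4,5,6,7,8,9}; box has {1,2,4,9} → only 3 remains.
(6,9) = 6: row 6 has {1,3,4,7,9}; col 9 has {1,2,3,4,5,7,8,9}; box has {1,3,8} → only 6 remains.
(7,6) = 9: row 7 has {2,4,6,7,8}; col 6 has {1,3}; box has {2,5,6} → only 9 remains.
(9,5) = 1: row 9 has {4,5,8}; col 5 has {2,3,4,5,6,7,8,9}; box has {2,5,6,9} → only 1 remains.
(9,6) = 7: row 9 has {1,4,5,8}; col 6 has {1,3,9}; box has {1,2,5,6,9} → only 7 remains.
(6,8) = 2: row 6 has {1,3,4,6,7,9}; col 8 has {3,5,8}; box has {1,3,6,8} → only 2 remains.
(9,4) = 3: row 9 has {1,4,5,7,8}; col 4 has {2,4,5,9}; box has {1,2,5,6,7,9} → only 3 remains.
(9,7) = 9: row 9 has {1,3,4,5,7,8}; col 7 has {6,8}; box has {2,4,5,8} → only 9 remains.
(9,8) = 6: row 9 has {1,3,4,5,7,8,9}; col 8 has {2,3,5,8}; box has {2,4,5,8,9} → only 6 remains.
(6,7) = 5: row 6 has {1,2,3,4,6,7,9}; col 7 has {6,8,9}; box has {1,2,3,6,8} → only 5 remains.
(8,4) = 8: row 8 has {2,5,6,9}; col 4 has {2,3,4,5,9}; box has {1,2,3,5,6,7,9} → only 8 remains.
(8,6) = 4: row 8 has {2,5,6,8,9}; col 6 has {1,3,7,9}; box has {1,2,3,5,6,7,8,9} → only 4 remains.
(9,1) = 2: row 9 has {1,3,4,5,6,7,8,9}; col 1 has {6,7}; box has {4,6,7,8,9} → only 2 remains.
(6,1) = 8: row 6 has {1,2,3,4,5,6,7,9}; col 1 has {2,6,7}; box has {1,7,9} → only 8 remains.
(1,1) = 9: in row 1, 9 can only go here (every other open cell in that row sees a 9).
(2,3) = 7: in row 2, 7 can only go here (every other open cell in that row sees a 7).
(3,3) = 8: in row 3, 8 can only go here (every other open cell in that row sees an 8).
(4,6) = 8: in row 4, 8 can only go here (every other open cell in that row sees an 8).
(4,8) = 9: in row 4, 9 can only go here (every other open cell in that row sees a 9).
(5,3) = 2: in row 5, 2 can only go here (every other open cell in that row sees a 2).
(1,4) = 1: in column 4, 1 can only go here (every other open cell in that column sees a 1).
(5,6) = 5: in column 6, 5 can only go here (every other open cell in that column sees a 5).
(4,1) = 5: in column 1, 5 can only go here (every other open cell in that column sees a 5).

5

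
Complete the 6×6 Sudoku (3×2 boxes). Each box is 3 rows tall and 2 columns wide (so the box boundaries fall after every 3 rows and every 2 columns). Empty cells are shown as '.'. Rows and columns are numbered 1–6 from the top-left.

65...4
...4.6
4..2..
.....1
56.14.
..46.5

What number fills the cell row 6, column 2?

2

row 1, column 4 = 3: row 1 has {4,5,6}; col 4 has {1,2,4,6}; box has {2,4} → only 3 remains.
row 3, column 6 = 3: row 3 has {2,4}; col 6 has {1,4,5,6}; box has {4,6} → only 3 remains.
row 4, column 4 = 5: row 4 has {1}; col 4 has {1,2,3,4,6}; box has {1,4,6} → only 5 remains.
row 5, column 6 = 2: row 5 has {1,4,5,6}; col 6 has {1,3,4,5,6}; box has {1,4,5} → only 2 remains.
row 6, column 5 = 3: row 6 has {4,5,6}; col 5 has {4}; box has {1,2,4,5} → only 3 remains.
row 1, column 3 = 1: row 1 has {3,4,5,6}; col 3 has {4}; box has {2,3,4} → only 1 remains.
row 1, column 5 = 2: row 1 has {1,3,4,5,6}; col 5 has {3,4}; box has {3,4,6} → only 2 remains.
row 2, column 3 = 5: row 2 has {4,6}; col 3 has {1,4}; box has {1,2,3,4} → only 5 remains.
row 2, column 5 = 1: row 2 has {4,5,6}; col 5 has {2,3,4}; box has {2,3,4,6} → only 1 remains.
row 3, column 2 = 1: row 3 has {2,3,4}; col 2 has {5,6}; box has {4,5,6} → only 1 remains.
row 3, column 3 = 6: row 3 has {1,2,3,4}; col 3 has {1,4,5}; box has {1,2,3,4,5} → only 6 remains.
row 3, column 5 = 5: row 3 has {1,2,3,4,6}; col 5 has {1,2,3,4}; box has {1,2,3,4,6} → only 5 remains.
row 4, column 5 = 6: row 4 has {1,5}; col 5 has {1,2,3,4,5}; box has {1,2,3,4,5} → only 6 remains.
row 5, column 3 = 3: row 5 has {1,2,4,5,6}; col 3 has {1,4,5,6}; box has {1,4,5,6} → only 3 remains.
row 6, column 2 = 2: row 6 has {3,4,5,6}; col 2 has {1,5,6}; box has {5,6} → only 2 remains.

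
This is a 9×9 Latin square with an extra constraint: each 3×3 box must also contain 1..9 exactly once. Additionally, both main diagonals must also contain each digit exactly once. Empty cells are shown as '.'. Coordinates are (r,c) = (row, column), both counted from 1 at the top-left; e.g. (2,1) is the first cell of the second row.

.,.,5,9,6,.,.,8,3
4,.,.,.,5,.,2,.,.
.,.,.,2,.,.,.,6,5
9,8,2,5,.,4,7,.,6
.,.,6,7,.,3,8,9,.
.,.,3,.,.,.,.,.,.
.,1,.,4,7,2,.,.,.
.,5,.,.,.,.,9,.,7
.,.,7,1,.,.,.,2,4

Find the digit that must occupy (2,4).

3

(3,7) = 1 (sole candidate).
(4,5) = 1 (sole candidate).
(4,8) = 3 (sole candidate).
(5,2) = 4 (sole candidate).
(5,5) = 2 (sole candidate).
(5,9) = 1 (sole candidate).
(6,2) = 7 (sole candidate).
(6,9) = 2 (sole candidate).
(7,8) = 5 (sole candidate).
(7,9) = 8 (sole candidate).
(8,8) = 1 (sole candidate).
(1,1) = 7 (sole candidate).
(1,2) = 2 (sole candidate).
(1,6) = 1 (sole candidate).
(1,7) = 4 (sole candidate).
(2,8) = 7 (sole candidate).
(2,9) = 9 (sole candidate).
(5,1) = 5 (sole candidate).
(6,1) = 1 (sole candidate).
(6,7) = 5 (sole candidate).
(6,8) = 4 (sole candidate).
(7,3) = 9 (sole candidate).
(2,6) = 8 (sole candidate).
(3,3) = 8 (sole candidate).
(3,6) = 7 (sole candidate).
(8,3) = 4 (sole candidate).
(8,6) = 6 (sole candidate).
(2,3) = 1 (sole candidate).
(2,4) = 3: row 2 has {1,2,4,5,7,8,9}; col 4 has {1,2,4,5,7,9}; box has {1,2,5,6,7,8,9} → only 3 remains.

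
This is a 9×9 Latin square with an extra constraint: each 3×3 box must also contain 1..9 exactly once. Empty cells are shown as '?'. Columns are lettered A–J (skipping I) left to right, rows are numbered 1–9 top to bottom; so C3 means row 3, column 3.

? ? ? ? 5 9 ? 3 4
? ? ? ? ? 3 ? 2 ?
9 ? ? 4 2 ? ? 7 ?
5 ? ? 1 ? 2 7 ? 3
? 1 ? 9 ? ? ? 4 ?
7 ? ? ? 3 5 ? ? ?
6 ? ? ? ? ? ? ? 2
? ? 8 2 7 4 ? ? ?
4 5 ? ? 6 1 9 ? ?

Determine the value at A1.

E5 = 8 (sole candidate).
D6 = 6 (sole candidate).
E7 = 9 (sole candidate).
F7 = 8 (sole candidate).
D9 = 3 (sole candidate).
H9 = 8 (sole candidate).
J9 = 7 (sole candidate).
E2 = 1 (sole candidate).
F3 = 6 (sole candidate).
E4 = 4 (sole candidate).
F5 = 7 (sole candidate).
D7 = 5 (sole candidate).
H7 = 1 (sole candidate).
C9 = 2 (sole candidate).
A2 = 8 (sole candidate).
D2 = 7 (sole candidate).
B3 = 3 (sole candidate).
H6 = 9 (sole candidate).
B7 = 7 (sole candidate).
C7 = 3 (sole candidate).
G7 = 4 (sole candidate).
A8 = 1 (sole candidate).
B8 = 9 (sole candidate).
A1 = 2: row 1 has {3,4,5,9}; col 1 has {1,4,5,6,7,8,9}; box has {3,8,9} → only 2 remains.

2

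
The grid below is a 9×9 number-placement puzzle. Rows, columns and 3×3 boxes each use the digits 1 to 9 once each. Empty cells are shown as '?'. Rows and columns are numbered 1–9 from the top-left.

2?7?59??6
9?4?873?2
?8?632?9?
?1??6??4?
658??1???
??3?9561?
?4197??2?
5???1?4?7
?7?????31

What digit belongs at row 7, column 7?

row 1, column 2 = 3: row 1 has {2,5,6,7,9}; col 2 has {1,4,5,7,8}; box has {2,4,7,8,9} → only 3 remains.
row 1, column 8 = 8: row 1 has {2,3,5,6,7,9}; col 8 has {1,2,3,4,9}; box has {2,3,6,9} → only 8 remains.
row 2, column 2 = 6: row 2 has {2,3,4,7,8,9}; col 2 has {1,3,4,5,7,8}; box has {2,3,4,7,8,9} → only 6 remains.
row 2, column 4 = 1: row 2 has {2,3,4,6,7,8,9}; col 4 has {6,9}; box has {2,3,5,6,7,8,9} → only 1 remains.
row 2, column 8 = 5: row 2 has {1,2,3,4,6,7,8,9}; col 8 has {1,2,3,4,8,9}; box has {2,3,6,8,9} → only 5 remains.
row 3, column 1 = 1: row 3 has {2,3,6,8,9}; col 1 has {2,5,6,9}; box has {2,3,4,6,7,8,9} → only 1 remains.
row 3, column 3 = 5: row 3 has {1,2,3,6,8,9}; col 3 has {1,3,4,7,8}; box has {1,2,3,4,6,7,8,9} → only 5 remains.
row 3, column 7 = 7: row 3 has {1,2,3,5,6,8,9}; col 7 has {3,4,6}; box has {2,3,5,6,8,9} → only 7 remains.
row 3, column 9 = 4: row 3 has {1,2,3,5,6,7,8,9}; col 9 has {1,2,6,7}; box has {2,3,5,6,7,8,9} → only 4 remains.
row 4, column 1 = 7: row 4 has {1,4,6}; col 1 has {1,2,5,6,9}; box has {1,3,5,6,8} → only 7 remains.
row 5, column 8 = 7: row 5 has {1,5,6,8}; col 8 has {1,2,3,4,5,8,9}; box has {1,4,6} → only 7 remains.
row 6, column 1 = 4: row 6 has {1,3,5,6,9}; col 1 has {1,2,5,6,7,9}; box has {1,3,5,6,7,8} → only 4 remains.
row 6, column 2 = 2: row 6 has {1,3,4,5,6,9}; col 2 has {1,3,4,5,6,7,8}; box has {1,3,4,5,6,7,8} → only 2 remains.
row 6, column 9 = 8: row 6 has {1,2,3,4,5,6,9}; col 9 has {1,2,4,6,7}; box has {1,4,6,7} → only 8 remains.
row 7, column 9 = 5: row 7 has {1,2,4,7,9}; col 9 has {1,2,4,6,7,8}; box has {1,2,3,4,7} → only 5 remains.
row 8, column 2 = 9: row 8 has {1,4,5,7}; col 2 has {1,2,3,4,5,6,7,8}; box has {1,4,5,7} → only 9 remains.
row 8, column 8 = 6: row 8 has {1,4,5,7,9}; col 8 has {1,2,3,4,5,7,8,9}; box has {1,2,3,4,5,7} → only 6 remains.
row 9, column 1 = 8: row 9 has {1,3,7}; col 1 has {1,2,4,5,6,7,9}; box has {1,4,5,7,9} → only 8 remains.
row 9, column 7 = 9: row 9 has {1,3,7,8}; col 7 has {3,4,6,7}; box has {1,2,3,4,5,6,7} → only 9 remains.
row 1, column 4 = 4: row 1 has {2,3,5,6,7,8,9}; col 4 has {1,6,9}; box has {1,2,3,5,6,7,8,9} → only 4 remains.
row 1, column 7 = 1: row 1 has {2,3,4,5,6,7,8,9}; col 7 has {3,4,6,7,9}; box has {2,3,4,5,6,7,8,9} → only 1 remains.
row 4, column 3 = 9: row 4 has {1,4,6,7}; col 3 has {1,3,4,5,7,8}; box has {1,2,3,4,5,6,7,8} → only 9 remains.
row 4, column 9 = 3: row 4 has {1,4,6,7,9}; col 9 has {1,2,4,5,6,7,8}; box has {1,4,6,7,8} → only 3 remains.
row 5, column 7 = 2: row 5 has {1,5,6,7,8}; col 7 has {1,3,4,6,7,9}; box has {1,3,4,6,7,8} → only 2 remains.
row 5, column 9 = 9: row 5 has {1,2,5,6,7,8}; col 9 has {1,2,3,4,5,6,7,8}; box has {1,2,3,4,6,7,8} → only 9 remains.
row 6, column 4 = 7: row 6 has {1,2,3,4,5,6,8,9}; col 4 has {1,4,6,9}; box has {1,5,6,9} → only 7 remains.
row 7, column 1 = 3: row 7 has {1,2,4,5,7,9}; col 1 has {1,2,4,5,6,7,8,9}; box has {1,4,5,7,8,9} → only 3 remains.
row 7, column 7 = 8: row 7 has {1,2,3,4,5,7,9}; col 7 has {1,2,3,4,6,7,9}; box has {1,2,3,4,5,6,7,9} → only 8 remains.

8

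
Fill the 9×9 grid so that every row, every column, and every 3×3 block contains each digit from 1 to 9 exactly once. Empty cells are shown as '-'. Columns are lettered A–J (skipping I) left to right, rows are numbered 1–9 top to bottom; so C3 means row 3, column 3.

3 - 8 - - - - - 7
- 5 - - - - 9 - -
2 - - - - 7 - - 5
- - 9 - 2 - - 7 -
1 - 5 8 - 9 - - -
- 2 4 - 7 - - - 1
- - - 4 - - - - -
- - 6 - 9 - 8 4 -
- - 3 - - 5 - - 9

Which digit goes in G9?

C3 = 1 (sole candidate).
C2 = 7 (sole candidate).
C7 = 2 (sole candidate).
B5 = 7 (hidden single in row 5).
B8 = 1 (sole candidate).
H6 = 9 (hidden single in row 6).
A6 = 8 (hidden single in row 6).
A4 = 6 (sole candidate).
B4 = 3 (sole candidate).
A2 = 4 (sole candidate).
A9 = 7 (sole candidate).
A8 = 5 (sole candidate).
A7 = 9 (sole candidate).
B7 = 8 (sole candidate).
B9 = 4 (sole candidate).
J4 = 8 (hidden single in row 4).
G7 = 7 (hidden single in row 7).
H7 = 5 (hidden single in row 7).
D8 = 7 (hidden single in row 8).
E9 = 8 (hidden single in row 9).
H3 = 8 (hidden single in row 3).
F2 = 8 (hidden single in row 2).
E1 = 5 (hidden single in column 5).
J5 = 4 (hidden single in column 9).
G4 = 5 (sole candidate).
D4 = 1 (sole candidate).
F4 = 4 (sole candidate).
G1 = 4 (hidden single in row 1).
E3 = 4 (hidden single in row 3).
D6 = 5 (hidden single in row 6).
G9 = 1: in column 7, 1 can only go here (every other open cell in that column sees a 1).

1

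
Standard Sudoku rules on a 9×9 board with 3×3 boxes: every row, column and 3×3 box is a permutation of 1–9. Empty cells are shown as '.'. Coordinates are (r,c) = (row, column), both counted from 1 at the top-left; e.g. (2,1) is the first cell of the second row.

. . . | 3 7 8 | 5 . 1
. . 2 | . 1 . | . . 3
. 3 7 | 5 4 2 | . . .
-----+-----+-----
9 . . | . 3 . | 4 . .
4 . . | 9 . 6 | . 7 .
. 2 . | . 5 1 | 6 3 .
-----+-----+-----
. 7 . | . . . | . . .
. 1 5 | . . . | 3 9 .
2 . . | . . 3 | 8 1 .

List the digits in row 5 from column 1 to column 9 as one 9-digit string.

453926178

(1,1) = 6: row 1 has {1,3,5,7,8}; col 1 has {2,4,9}; box has {2,3,7} → only 6 remains.
(2,4) = 6: row 2 has {1,2,3}; col 4 has {3,5,9}; box has {1,2,3,4,5,7,8} → only 6 remains.
(2,6) = 9: row 2 has {1,2,3,6}; col 6 has {1,2,3,6,8}; box has {1,2,3,4,5,6,7,8} → only 9 remains.
(2,7) = 7: row 2 has {1,2,3,6,9}; col 7 has {3,4,5,6,8}; box has {1,3,5} → only 7 remains.
(3,7) = 9: row 3 has {2,3,4,5,7}; col 7 has {3,4,5,6,7,8}; box has {1,3,5,7} → only 9 remains.
(4,6) = 7: row 4 has {3,4,9}; col 6 has {1,2,3,6,8,9}; box has {1,3,5,6,9} → only 7 remains.
(6,3) = 8: row 6 has {1,2,3,5,6}; col 3 has {2,5,7}; box has {2,4,9} → only 8 remains.
(6,4) = 4: row 6 has {1,2,3,5,6,8}; col 4 has {3,5,6,9}; box has {1,3,5,6,7,9} → only 4 remains.
(6,9) = 9: row 6 has {1,2,3,4,5,6,8}; col 9 has {1,3}; box has {3,4,6,7} → only 9 remains.
(7,7) = 2: row 7 has {7}; col 7 has {3,4,5,6,7,8,9}; box has {1,3,8,9} → only 2 remains.
(8,1) = 8: row 8 has {1,3,5,9}; col 1 has {2,4,6,9}; box has {1,2,5,7} → only 8 remains.
(8,6) = 4: row 8 has {1,3,5,8,9}; col 6 has {1,2,3,6,7,8,9}; box has {3} → only 4 remains.
(9,4) = 7: row 9 has {1,2,3,8}; col 4 has {3,4,5,6,9}; box has {3,4} → only 7 remains.
(2,1) = 5: row 2 has {1,2,3,6,7,9}; col 1 has {2,4,6,8,9}; box has {2,3,6,7} → only 5 remains.
(3,1) = 1: row 3 has {2,3,4,5,7,9}; col 1 has {2,4,5,6,8,9}; box has {2,3,5,6,7} → only 1 remains.
(5,2) = 5: row 5 has {4,6,7,9}; col 2 has {1,2,3,7}; box has {2,4,8,9} → only 5 remains.
(5,7) = 1: row 5 has {4,5,6,7,9}; col 7 has {2,3,4,5,6,7,8,9}; box has {3,4,6,7,9} → only 1 remains.
(6,1) = 7: row 6 has {1,2,3,4,5,6,8,9}; col 1 has {1,2,4,5,6,8,9}; box has {2,4,5,8,9} → only 7 remains.
(7,1) = 3: row 7 has {2,7}; col 1 has {1,2,4,5,6,7,8,9}; box has {1,2,5,7,8} → only 3 remains.
(7,6) = 5: row 7 has {2,3,7}; col 6 has {1,2,3,4,6,7,8,9}; box has {3,4,7} → only 5 remains.
(8,4) = 2: row 8 has {1,3,4,5,8,9}; col 4 has {3,4,5,6,7,9}; box has {3,4,5,7} → only 2 remains.
(8,5) = 6: row 8 has {1,2,3,4,5,8,9}; col 5 has {1,3,4,5,7}; box has {2,3,4,5,7} → only 6 remains.
(8,9) = 7: row 8 has {1,2,3,4,5,6,8,9}; col 9 has {1,3,9}; box has {1,2,3,8,9} → only 7 remains.
(9,5) = 9: row 9 has {1,2,3,7,8}; col 5 has {1,3,4,5,6,7}; box has {2,3,4,5,6,7} → only 9 remains.
(4,2) = 6: row 4 has {3,4,7,9}; col 2 has {1,2,3,5,7}; box has {2,4,5,7,8,9} → only 6 remains.
(4,3) = 1: row 4 has {3,4,6,7,9}; col 3 has {2,5,7,8}; box has {2,4,5,6,7,8,9} → only 1 remains.
(4,4) = 8: row 4 has {1,3,4,6,7,9}; col 4 has {2,3,4,5,6,7,9}; box has {1,3,4,5,6,7,9} → only 8 remains.
(5,3) = 3: row 5 has {1,4,5,6,7,9}; col 3 has {1,2,5,7,8}; box has {1,2,4,5,6,7,8,9} → only 3 remains.
(5,5) = 2: row 5 has {1,3,4,5,6,7,9}; col 5 has {1,3,4,5,6,7,9}; box has {1,3,4,5,6,7,8,9} → only 2 remains.
(5,9) = 8: row 5 has {1,2,3,4,5,6,7,9}; col 9 has {1,3,7,9}; box has {1,3,4,6,7,9} → only 8 remains.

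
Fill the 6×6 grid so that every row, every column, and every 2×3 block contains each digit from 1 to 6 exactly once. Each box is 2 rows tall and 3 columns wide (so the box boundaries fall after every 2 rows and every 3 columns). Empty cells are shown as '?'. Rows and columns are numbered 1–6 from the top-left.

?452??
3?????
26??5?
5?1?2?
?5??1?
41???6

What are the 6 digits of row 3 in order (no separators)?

264351

r2c2 = 2 (sole candidate).
r2c3 = 6 (sole candidate).
r2c5 = 4 (sole candidate).
r4c2 = 3 (sole candidate).
r4c6 = 4 (sole candidate).
r5c1 = 6 (sole candidate).
r6c5 = 3 (sole candidate).
r1c1 = 1 (sole candidate).
r1c5 = 6 (sole candidate).
r1c6 = 3 (sole candidate).
r3c3 = 4: row 3 has {2,5,6}; col 3 has {1,5,6}; box has {1,2,3,5,6} → only 4 remains.
r3c6 = 1: row 3 has {2,4,5,6}; col 6 has {3,4,6}; box has {2,4,5} → only 1 remains.
r4c4 = 6 (sole candidate).
r5c4 = 4 (sole candidate).
r5c6 = 2 (sole candidate).
r6c3 = 2 (sole candidate).
r6c4 = 5 (sole candidate).
r2c4 = 1 (sole candidate).
r2c6 = 5 (sole candidate).
r3c4 = 3: row 3 has {1,2,4,5,6}; col 4 has {1,2,4,5,6}; box has {1,2,4,5,6} → only 3 remains.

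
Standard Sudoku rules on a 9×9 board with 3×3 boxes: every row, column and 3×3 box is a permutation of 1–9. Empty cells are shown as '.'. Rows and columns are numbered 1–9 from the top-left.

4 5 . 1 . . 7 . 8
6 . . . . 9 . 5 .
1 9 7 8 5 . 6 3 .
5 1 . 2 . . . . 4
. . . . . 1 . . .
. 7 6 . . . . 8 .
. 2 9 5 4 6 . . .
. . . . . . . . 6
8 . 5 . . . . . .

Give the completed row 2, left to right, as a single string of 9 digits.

row 3, column 9 = 2 (sole candidate).
row 1, column 8 = 9 (sole candidate).
row 2, column 9 = 1: row 2 has {5,6,9}; col 9 has {2,4,6,8}; box has {2,3,5,6,7,8,9} → only 1 remains.
row 3, column 6 = 4 (sole candidate).
row 2, column 7 = 4: row 2 has {1,5,6,9}; col 7 has {6,7}; box has {1,2,3,5,6,7,8,9} → only 4 remains.
row 1, column 5 = 6 (hidden single in row 1).
row 4, column 8 = 6 (hidden single in row 4).
row 5, column 4 = 6 (hidden single in row 5).
row 6, column 7 = 1 (hidden single in row 6).
row 6, column 4 = 4 (hidden single in row 6).
row 6, column 1 = 2 (hidden single in row 6).
row 7, column 7 = 8 (hidden single in row 7).
row 7, column 8 = 1 (hidden single in row 7).
row 8, column 7 = 5 (hidden single in row 8).
row 5, column 9 = 5 (hidden single in row 5).
row 6, column 6 = 5 (hidden single in row 6).
row 9, column 5 = 1 (hidden single in row 9).
row 9, column 2 = 6 (hidden single in row 9).
row 8, column 3 = 1 (hidden single in row 8).
row 9, column 8 = 4 (hidden single in row 9).
row 8, column 2 = 4 (hidden single in row 8).
row 5, column 3 = 4 (hidden single in row 5).
row 5, column 1 = 9 (hidden single in column 1).
row 5, column 8 = 7 (hidden single in box 6).
row 8, column 8 = 2 (sole candidate).
row 5, column 7 = 2 (hidden single in row 5).
row 9, column 6 = 2 (hidden single in row 9).
row 1, column 6 = 3 (sole candidate).
row 2, column 4 = 7: row 2 has {1,4,5,6,9}; col 4 has {1,2,4,5,6,8}; box has {1,3,4,5,6,8,9} → only 7 remains.
row 2, column 5 = 2: row 2 has {1,4,5,6,7,9}; col 5 has {1,4,5,6}; box has {1,3,4,5,6,7,8,9} → only 2 remains.
row 1, column 3 = 2 (sole candidate).
row 9, column 9 = 7 (hidden single in row 9).
row 7, column 9 = 3 (sole candidate).
row 9, column 7 = 9 (sole candidate).
row 4, column 7 = 3 (sole candidate).
row 6, column 9 = 9 (sole candidate).
row 7, column 1 = 7 (sole candidate).
row 8, column 1 = 3 (sole candidate).
row 8, column 4 = 9 (sole candidate).
row 9, column 4 = 3 (sole candidate).
row 4, column 3 = 8 (sole candidate).
row 4, column 6 = 7 (sole candidate).
row 5, column 2 = 3 (sole candidate).
row 5, column 5 = 8 (sole candidate).
row 6, column 5 = 3 (sole candidate).
row 8, column 5 = 7 (sole candidate).
row 8, column 6 = 8 (sole candidate).
row 2, column 2 = 8: row 2 has {1,2,4,5,6,7,9}; col 2 has {1,2,3,4,5,6,7,9}; box has {1,2,4,5,6,7,9} → only 8 remains.
row 2, column 3 = 3: row 2 has {1,2,4,5,6,7,8,9}; col 3 has {1,2,4,5,6,7,8,9}; box has {1,2,4,5,6,7,8,9} → only 3 remains.

683729451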